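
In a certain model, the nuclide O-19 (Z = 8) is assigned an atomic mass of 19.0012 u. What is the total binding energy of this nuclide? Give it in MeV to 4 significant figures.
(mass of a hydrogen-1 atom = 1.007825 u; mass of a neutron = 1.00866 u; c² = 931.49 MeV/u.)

Σm = 8·m(¹H) + 11·m_n = 8.062600 + 11.09526 = 19.157860 u
The mass defect is 19.157860 − 19.0012 = 0.156660 u.
E_B = 0.156660 × 931.49 = 145.927 MeV

145.9 MeV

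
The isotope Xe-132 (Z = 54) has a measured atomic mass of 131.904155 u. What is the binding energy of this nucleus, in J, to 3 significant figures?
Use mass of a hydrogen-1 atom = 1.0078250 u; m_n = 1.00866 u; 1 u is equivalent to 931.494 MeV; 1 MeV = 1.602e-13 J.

Total constituent mass: 54 × 1.0078250 + 78 × 1.00866 = 133.0980300 u
Mass defect Δm = 133.0980300 − 131.904155 = 1.1938750 u
Binding energy = Δm·c² = 1.1938750 × 931.494 MeV/u = 1112.09 MeV
In joules: 1112.09 MeV × 1.602e-13 J/MeV = 1.7816e-10 J

1.78e-10 J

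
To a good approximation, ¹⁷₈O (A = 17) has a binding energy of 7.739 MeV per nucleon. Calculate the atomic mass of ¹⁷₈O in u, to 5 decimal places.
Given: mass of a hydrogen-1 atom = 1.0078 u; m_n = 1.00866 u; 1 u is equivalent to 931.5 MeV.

Total binding energy = 17 × 7.739 = 131.563 MeV
Mass defect = 131.563 MeV / (931.5 MeV/u) = 0.1412378 u
Constituent mass = 8(1.0078) + 9(1.00866) = 17.14034 u
Atomic mass = 17.14034 − 0.1412378 = 16.9991022 u ≈ 16.99910 u (to 5 decimal places)

16.99910 u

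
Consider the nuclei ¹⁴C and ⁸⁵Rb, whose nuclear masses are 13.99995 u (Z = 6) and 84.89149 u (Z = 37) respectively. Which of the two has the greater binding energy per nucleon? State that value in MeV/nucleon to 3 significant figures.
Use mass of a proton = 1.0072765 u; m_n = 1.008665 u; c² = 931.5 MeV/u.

⁸⁵Rb; 8.70 MeV/nucleon

¹⁴C: Σm = 6(1.0072765) + 8(1.008665) = 14.1129790 u; Δm = 0.1130290 u; E_B = 105.2865 MeV; E_B/A = 7.520 MeV
⁸⁵Rb: Σm = 37(1.0072765) + 48(1.008665) = 85.6851505 u; Δm = 0.7936605 u; E_B = 739.29 MeV; E_B/A = 8.698 MeV
⁸⁵Rb has the higher binding energy per nucleon, so it is the more tightly bound nucleus.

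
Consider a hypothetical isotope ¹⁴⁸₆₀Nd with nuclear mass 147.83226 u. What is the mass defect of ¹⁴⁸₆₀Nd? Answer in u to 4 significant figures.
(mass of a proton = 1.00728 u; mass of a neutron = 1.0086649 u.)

Z = 60, so N = A − Z = 148 − 60 = 88.
Σm = 60·m_p + 88·m_n = 60.43680 + 88.7625112 = 149.1993112 u
Δm = 149.1993112 − 147.83226 = 1.3670512 u

1.367 u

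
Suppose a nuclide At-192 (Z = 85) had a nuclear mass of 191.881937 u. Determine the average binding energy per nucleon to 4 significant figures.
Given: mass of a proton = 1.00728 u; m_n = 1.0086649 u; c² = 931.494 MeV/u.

With 85 protons and 107 neutrons (A = 192):
Mass of separated nucleons = 85(1.00728) + 107(1.0086649) = 85.61880 + 107.9271443 = 193.5459443 u
Mass defect Δm = 193.5459443 − 191.881937 = 1.6640073 u
Binding energy = Δm·c² = 1.6640073 × 931.494 MeV/u = 1550.01 MeV
Dividing by A = 192 gives 8.073 MeV per nucleon.

8.073 MeV/nucleon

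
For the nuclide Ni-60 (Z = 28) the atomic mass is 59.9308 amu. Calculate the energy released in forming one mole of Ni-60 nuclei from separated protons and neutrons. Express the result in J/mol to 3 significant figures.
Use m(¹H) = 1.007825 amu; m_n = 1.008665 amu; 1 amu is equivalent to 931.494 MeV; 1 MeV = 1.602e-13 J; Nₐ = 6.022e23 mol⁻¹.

Σm = 28·m(¹H) + 32·m_n = 28.219100 + 32.277280 = 60.496380 amu
The mass defect is 60.496380 − 59.9308 = 0.565580 amu.
Converting to energy: 0.565580 amu × 931.494 MeV/amu = 526.834 MeV
Per nucleus in joules: 526.834 MeV × 1.602e-13 J/MeV = 8.4399e-11 J
Per mole: 8.4399e-11 J × 6.022e23 mol⁻¹ = 5.0825e+13 J/mol

5.08e+13 J/mol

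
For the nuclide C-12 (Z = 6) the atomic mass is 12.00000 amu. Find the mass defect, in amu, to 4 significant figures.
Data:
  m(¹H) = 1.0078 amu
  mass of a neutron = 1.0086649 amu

With 6 protons and 6 neutrons (A = 12):
Σm = 6·m(¹H) + 6·m_n = 6.0468 + 6.0519894 = 12.0987894 amu
The mass defect is 12.0987894 − 12.00000 = 0.0987894 amu.

0.09879 amu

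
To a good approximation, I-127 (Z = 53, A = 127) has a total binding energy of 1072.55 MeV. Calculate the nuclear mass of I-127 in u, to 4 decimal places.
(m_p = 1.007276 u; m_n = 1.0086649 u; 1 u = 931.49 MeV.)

Mass defect = 1072.55 MeV / (931.49 MeV/u) = 1.151435 u
Constituent mass = 53(1.007276) + 74(1.0086649) = 128.0268306 u
Nuclear mass = 128.0268306 − 1.151435 = 126.8753956 u ≈ 126.8754 u (to 4 decimal places)

126.8754 u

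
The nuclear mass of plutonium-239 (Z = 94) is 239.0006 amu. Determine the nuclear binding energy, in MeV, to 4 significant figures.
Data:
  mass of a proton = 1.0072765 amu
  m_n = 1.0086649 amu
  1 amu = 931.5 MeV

1807 MeV

Mass of separated nucleons = 94(1.0072765) + 145(1.0086649) = 94.6839910 + 146.2564105 = 240.9404015 amu
The mass defect is 240.9404015 − 239.0006 = 1.9398015 amu.
Binding energy = Δm·c² = 1.9398015 × 931.5 MeV/amu = 1806.93 MeV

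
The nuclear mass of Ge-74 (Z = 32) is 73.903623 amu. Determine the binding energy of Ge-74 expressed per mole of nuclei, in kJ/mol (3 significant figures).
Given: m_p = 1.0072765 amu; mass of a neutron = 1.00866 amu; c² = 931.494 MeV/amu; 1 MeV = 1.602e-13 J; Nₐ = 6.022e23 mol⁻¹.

The nucleus contains 32 protons and 74 − 32 = 42 neutrons.
Total constituent mass: 32 × 1.0072765 + 42 × 1.00866 = 74.5965680 amu
Δm = 74.5965680 − 73.903623 = 0.6929450 amu
E_B = 0.6929450 × 931.494 = 645.474 MeV
Per nucleus in joules: 645.474 MeV × 1.602e-13 J/MeV = 1.0340e-10 J
Per mole: 1.0340e-10 J × 6.022e23 mol⁻¹ = 6.2267e+13 J/mol

6.23e+10 kJ/mol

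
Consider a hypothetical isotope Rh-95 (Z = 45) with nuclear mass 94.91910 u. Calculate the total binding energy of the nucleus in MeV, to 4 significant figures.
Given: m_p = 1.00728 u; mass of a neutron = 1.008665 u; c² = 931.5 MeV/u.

784.1 MeV

Total constituent mass: 45 × 1.00728 + 50 × 1.008665 = 95.760850 u
Δm = 95.760850 − 94.91910 = 0.841750 u
Binding energy = Δm·c² = 0.841750 × 931.5 MeV/u = 784.090 MeV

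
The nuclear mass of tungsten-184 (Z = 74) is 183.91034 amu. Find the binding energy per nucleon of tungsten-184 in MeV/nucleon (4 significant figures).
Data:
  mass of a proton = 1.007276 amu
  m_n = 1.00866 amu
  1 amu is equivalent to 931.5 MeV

8.002 MeV/nucleon

Z = 74, so N = A − Z = 184 − 74 = 110.
Mass of separated nucleons = 74(1.007276) + 110(1.00866) = 74.538424 + 110.95260 = 185.491024 amu
The mass defect is 185.491024 − 183.91034 = 1.580684 amu.
Binding energy = Δm·c² = 1.580684 × 931.5 MeV/amu = 1472.41 MeV
Dividing by A = 184 gives 8.002 MeV per nucleon.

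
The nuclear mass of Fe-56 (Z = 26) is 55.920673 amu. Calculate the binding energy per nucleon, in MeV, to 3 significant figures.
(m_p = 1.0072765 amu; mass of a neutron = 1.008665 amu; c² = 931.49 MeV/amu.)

8.79 MeV/nucleon

Z = 26, so N = A − Z = 56 − 26 = 30.
Σm = 26·m_p + 30·m_n = 26.1891890 + 30.259950 = 56.4491390 amu
Δm = 56.4491390 − 55.920673 = 0.5284660 amu
Converting to energy: 0.5284660 amu × 931.49 MeV/amu = 492.261 MeV
BE/A = 492.261 MeV / 56 = 8.790 MeV/nucleon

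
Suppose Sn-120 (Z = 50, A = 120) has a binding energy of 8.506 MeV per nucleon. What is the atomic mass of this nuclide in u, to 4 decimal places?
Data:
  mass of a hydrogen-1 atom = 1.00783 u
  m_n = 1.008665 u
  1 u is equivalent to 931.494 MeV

119.9023 u

Total binding energy = 120 × 8.506 = 1020.720 MeV
Mass defect = 1020.720 MeV / (931.494 MeV/u) = 1.095788 u
Constituent mass = 50(1.00783) + 70(1.008665) = 120.998050 u
Atomic mass = 120.998050 − 1.095788 = 119.902262 u ≈ 119.9023 u (to 4 decimal places)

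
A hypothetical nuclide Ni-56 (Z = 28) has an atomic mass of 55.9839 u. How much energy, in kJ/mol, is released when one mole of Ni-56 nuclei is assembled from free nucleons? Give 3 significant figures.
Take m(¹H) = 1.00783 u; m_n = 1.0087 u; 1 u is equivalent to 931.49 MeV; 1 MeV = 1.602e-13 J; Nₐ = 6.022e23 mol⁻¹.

4.30e+10 kJ/mol

Total constituent mass: 28 × 1.00783 + 28 × 1.0087 = 56.46284 u
Mass defect Δm = 56.46284 − 55.9839 = 0.47894 u
Binding energy = Δm·c² = 0.47894 × 931.49 MeV/u = 446.128 MeV
Per nucleus in joules: 446.128 MeV × 1.602e-13 J/MeV = 7.1470e-11 J
Per mole: 7.1470e-11 J × 6.022e23 mol⁻¹ = 4.3039e+13 J/mol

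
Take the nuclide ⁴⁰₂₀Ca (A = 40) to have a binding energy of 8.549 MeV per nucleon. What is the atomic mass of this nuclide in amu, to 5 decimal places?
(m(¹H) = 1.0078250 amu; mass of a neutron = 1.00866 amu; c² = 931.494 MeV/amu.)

39.96259 amu

Total binding energy = 40 × 8.549 = 341.960 MeV
Mass defect = 341.960 MeV / (931.494 MeV/amu) = 0.3671092 amu
Constituent mass = 20(1.0078250) + 20(1.00866) = 40.3297000 amu
Atomic mass = 40.3297000 − 0.3671092 = 39.9625908 amu ≈ 39.96259 amu (to 5 decimal places)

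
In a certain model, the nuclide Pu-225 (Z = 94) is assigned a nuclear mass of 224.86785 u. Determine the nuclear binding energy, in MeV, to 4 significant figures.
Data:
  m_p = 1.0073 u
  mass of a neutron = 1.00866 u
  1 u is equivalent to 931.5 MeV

1819 MeV

Total constituent mass: 94 × 1.0073 + 131 × 1.00866 = 226.82066 u
Mass defect Δm = 226.82066 − 224.86785 = 1.95281 u
Converting to energy: 1.95281 u × 931.5 MeV/u = 1819.04 MeV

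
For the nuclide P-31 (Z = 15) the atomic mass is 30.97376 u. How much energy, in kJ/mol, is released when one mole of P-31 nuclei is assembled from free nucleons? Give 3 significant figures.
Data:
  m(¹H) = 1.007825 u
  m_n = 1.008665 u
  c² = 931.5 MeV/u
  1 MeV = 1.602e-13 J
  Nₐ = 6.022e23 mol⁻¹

2.54e+10 kJ/mol

Z = 15, so N = A − Z = 31 − 15 = 16.
Σm = 15·m(¹H) + 16·m_n = 15.117375 + 16.138640 = 31.256015 u
Δm = 31.256015 − 30.97376 = 0.282255 u
Binding energy = Δm·c² = 0.282255 × 931.5 MeV/u = 262.921 MeV
Per nucleus in joules: 262.921 MeV × 1.602e-13 J/MeV = 4.2120e-11 J
Per mole: 4.2120e-11 J × 6.022e23 mol⁻¹ = 2.5365e+13 J/mol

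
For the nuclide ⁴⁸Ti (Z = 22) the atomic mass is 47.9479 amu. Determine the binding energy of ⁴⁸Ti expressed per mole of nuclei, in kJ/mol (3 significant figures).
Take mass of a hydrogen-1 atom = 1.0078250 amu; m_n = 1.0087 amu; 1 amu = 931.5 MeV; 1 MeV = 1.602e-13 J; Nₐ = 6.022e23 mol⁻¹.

Z = 22, so N = A − Z = 48 − 22 = 26.
Mass of separated nucleons = 22(1.0078250) + 26(1.0087) = 22.1721500 + 26.2262 = 48.3983500 amu
Mass defect Δm = 48.3983500 − 47.9479 = 0.4504500 amu
Binding energy = Δm·c² = 0.4504500 × 931.5 MeV/amu = 419.594 MeV
Per nucleus in joules: 419.594 MeV × 1.602e-13 J/MeV = 6.7219e-11 J
Per mole: 6.7219e-11 J × 6.022e23 mol⁻¹ = 4.0479e+13 J/mol

4.05e+10 kJ/mol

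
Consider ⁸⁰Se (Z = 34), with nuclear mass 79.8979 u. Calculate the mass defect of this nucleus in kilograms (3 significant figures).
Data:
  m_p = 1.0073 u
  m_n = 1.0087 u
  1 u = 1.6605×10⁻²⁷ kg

1.25e-27 kg

Mass of separated nucleons = 34(1.0073) + 46(1.0087) = 34.2482 + 46.4002 = 80.6484 u
The mass defect is 80.6484 − 79.8979 = 0.7505 u.
In SI units: 0.7505 u × 1.6605×10⁻²⁷ kg/u = 1.2462e-27 kg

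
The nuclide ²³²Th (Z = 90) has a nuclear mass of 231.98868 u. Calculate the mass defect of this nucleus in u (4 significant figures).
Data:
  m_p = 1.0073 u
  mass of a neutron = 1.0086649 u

1.899 u

Σm = 90·m_p + 142·m_n = 90.6570 + 143.2304158 = 233.8874158 u
Δm = 233.8874158 − 231.98868 = 1.8987358 u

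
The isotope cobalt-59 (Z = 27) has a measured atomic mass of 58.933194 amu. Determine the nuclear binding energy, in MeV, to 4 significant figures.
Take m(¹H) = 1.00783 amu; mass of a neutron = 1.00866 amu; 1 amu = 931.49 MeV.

517.3 MeV

Z = 27, so N = A − Z = 59 − 27 = 32.
Mass of separated nucleons = 27(1.00783) + 32(1.00866) = 27.21141 + 32.27712 = 59.48853 amu
Mass defect Δm = 59.48853 − 58.933194 = 0.555336 amu
Converting to energy: 0.555336 amu × 931.49 MeV/amu = 517.290 MeV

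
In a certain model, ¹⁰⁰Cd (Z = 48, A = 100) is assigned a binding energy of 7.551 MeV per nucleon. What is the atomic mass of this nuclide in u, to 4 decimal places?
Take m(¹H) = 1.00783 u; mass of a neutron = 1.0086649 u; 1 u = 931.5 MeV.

100.0158 u

Total binding energy = 100 × 7.551 = 755.100 MeV
Mass defect = 755.100 MeV / (931.5 MeV/u) = 0.810628 u
Constituent mass = 48(1.00783) + 52(1.0086649) = 100.8264148 u
Atomic mass = 100.8264148 − 0.810628 = 100.0157868 u ≈ 100.0158 u (to 4 decimal places)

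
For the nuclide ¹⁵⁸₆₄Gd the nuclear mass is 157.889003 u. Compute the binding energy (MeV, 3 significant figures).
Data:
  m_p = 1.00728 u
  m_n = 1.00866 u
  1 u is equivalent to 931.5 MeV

Z = 64, so N = A − Z = 158 − 64 = 94.
Mass of separated nucleons = 64(1.00728) + 94(1.00866) = 64.46592 + 94.81404 = 159.27996 u
Mass defect Δm = 159.27996 − 157.889003 = 1.390957 u
E_B = 1.390957 × 931.5 = 1295.68 MeV

1300 MeV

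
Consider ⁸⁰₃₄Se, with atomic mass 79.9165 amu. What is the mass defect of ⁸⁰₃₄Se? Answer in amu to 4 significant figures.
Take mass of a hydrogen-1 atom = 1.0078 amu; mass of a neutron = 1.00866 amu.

Mass of separated nucleons = 34(1.0078) + 46(1.00866) = 34.2652 + 46.39836 = 80.66356 amu
Δm = 80.66356 − 79.9165 = 0.74706 amu

0.7471 amu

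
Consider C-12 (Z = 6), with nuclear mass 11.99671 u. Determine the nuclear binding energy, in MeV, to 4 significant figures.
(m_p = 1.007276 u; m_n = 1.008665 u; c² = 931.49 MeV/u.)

92.16 MeV

The nucleus contains 6 protons and 12 − 6 = 6 neutrons.
Mass of separated nucleons = 6(1.007276) + 6(1.008665) = 6.043656 + 6.051990 = 12.095646 u
The mass defect is 12.095646 − 11.99671 = 0.098936 u.
E_B = 0.098936 × 931.49 = 92.1579 MeV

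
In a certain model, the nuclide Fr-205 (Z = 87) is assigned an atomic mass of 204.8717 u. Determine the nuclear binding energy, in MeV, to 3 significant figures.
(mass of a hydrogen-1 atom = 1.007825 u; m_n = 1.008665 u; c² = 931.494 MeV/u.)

Mass of separated nucleons = 87(1.007825) + 118(1.008665) = 87.680775 + 119.022470 = 206.703245 u
Δm = 206.703245 − 204.8717 = 1.831545 u
E_B = 1.831545 × 931.494 = 1706.07 MeV

1710 MeV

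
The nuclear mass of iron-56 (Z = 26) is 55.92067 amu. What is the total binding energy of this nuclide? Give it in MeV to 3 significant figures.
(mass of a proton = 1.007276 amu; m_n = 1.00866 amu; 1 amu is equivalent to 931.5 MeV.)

492 MeV

The nucleus contains 26 protons and 56 − 26 = 30 neutrons.
Mass of separated nucleons = 26(1.007276) + 30(1.00866) = 26.189176 + 30.25980 = 56.448976 amu
Δm = 56.448976 − 55.92067 = 0.528306 amu
Binding energy = Δm·c² = 0.528306 × 931.5 MeV/amu = 492.117 MeV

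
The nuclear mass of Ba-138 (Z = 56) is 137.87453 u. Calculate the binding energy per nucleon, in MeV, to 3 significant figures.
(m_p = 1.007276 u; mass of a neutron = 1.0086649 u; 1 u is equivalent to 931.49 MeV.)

8.39 MeV/nucleon

The nucleus contains 56 protons and 138 − 56 = 82 neutrons.
Σm = 56·m_p + 82·m_n = 56.407456 + 82.7105218 = 139.1179778 u
The mass defect is 139.1179778 − 137.87453 = 1.2434478 u.
Binding energy = Δm·c² = 1.2434478 × 931.49 MeV/u = 1158.26 MeV
Per nucleon: 1158.26 / 138 = 8.393 MeV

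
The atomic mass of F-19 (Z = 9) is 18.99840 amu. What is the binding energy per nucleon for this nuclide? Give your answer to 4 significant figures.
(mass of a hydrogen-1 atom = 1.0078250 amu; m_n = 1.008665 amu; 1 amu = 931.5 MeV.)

Mass of separated nucleons = 9(1.0078250) + 10(1.008665) = 9.0704250 + 10.086650 = 19.1570750 amu
Δm = 19.1570750 − 18.99840 = 0.1586750 amu
Binding energy = Δm·c² = 0.1586750 × 931.5 MeV/amu = 147.806 MeV
Dividing by A = 19 gives 7.779 MeV per nucleon.

7.779 MeV/nucleon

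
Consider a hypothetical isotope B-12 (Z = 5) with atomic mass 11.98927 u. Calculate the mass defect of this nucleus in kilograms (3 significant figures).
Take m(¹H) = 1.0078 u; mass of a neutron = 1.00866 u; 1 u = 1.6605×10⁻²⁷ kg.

With 5 protons and 7 neutrons (A = 12):
Mass of separated nucleons = 5(1.0078) + 7(1.00866) = 5.0390 + 7.06062 = 12.09962 u
Mass defect Δm = 12.09962 − 11.98927 = 0.11035 u
In SI units: 0.11035 u × 1.6605×10⁻²⁷ kg/u = 1.8324e-28 kg

1.83e-28 kg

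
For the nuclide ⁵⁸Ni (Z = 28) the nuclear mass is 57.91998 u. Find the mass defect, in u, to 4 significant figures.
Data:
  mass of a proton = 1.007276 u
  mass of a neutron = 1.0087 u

0.5447 u

The nucleus contains 28 protons and 58 − 28 = 30 neutrons.
Mass of separated nucleons = 28(1.007276) + 30(1.0087) = 28.203728 + 30.2610 = 58.464728 u
Δm = 58.464728 − 57.91998 = 0.544748 u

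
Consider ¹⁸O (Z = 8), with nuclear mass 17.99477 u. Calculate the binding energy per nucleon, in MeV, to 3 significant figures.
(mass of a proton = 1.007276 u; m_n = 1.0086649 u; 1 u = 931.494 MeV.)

Z = 8, so N = A − Z = 18 − 8 = 10.
Σm = 8·m_p + 10·m_n = 8.058208 + 10.0866490 = 18.1448570 u
Mass defect Δm = 18.1448570 − 17.99477 = 0.1500870 u
Binding energy = Δm·c² = 0.1500870 × 931.494 MeV/u = 139.805 MeV
BE/A = 139.805 MeV / 18 = 7.767 MeV/nucleon

7.77 MeV/nucleon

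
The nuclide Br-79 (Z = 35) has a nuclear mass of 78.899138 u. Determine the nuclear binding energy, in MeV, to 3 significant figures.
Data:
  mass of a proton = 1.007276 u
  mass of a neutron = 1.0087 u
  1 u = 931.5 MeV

688 MeV

Mass of separated nucleons = 35(1.007276) + 44(1.0087) = 35.254660 + 44.3828 = 79.637460 u
The mass defect is 79.637460 − 78.899138 = 0.738322 u.
Converting to energy: 0.738322 u × 931.5 MeV/u = 687.747 MeV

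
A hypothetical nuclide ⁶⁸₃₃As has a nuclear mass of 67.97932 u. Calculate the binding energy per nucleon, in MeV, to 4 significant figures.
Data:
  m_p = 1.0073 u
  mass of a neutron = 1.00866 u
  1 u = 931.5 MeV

Σm = 33·m_p + 35·m_n = 33.2409 + 35.30310 = 68.54400 u
The mass defect is 68.54400 − 67.97932 = 0.56468 u.
Binding energy = Δm·c² = 0.56468 × 931.5 MeV/u = 525.999 MeV
Per nucleon: 525.999 / 68 = 7.735 MeV

7.735 MeV/nucleon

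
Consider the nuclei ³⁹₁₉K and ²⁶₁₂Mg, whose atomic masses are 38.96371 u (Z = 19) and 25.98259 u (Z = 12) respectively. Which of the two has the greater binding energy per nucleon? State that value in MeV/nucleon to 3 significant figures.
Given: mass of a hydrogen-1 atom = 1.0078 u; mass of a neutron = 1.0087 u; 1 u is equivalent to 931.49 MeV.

³⁹₁₉K: Σm = 19(1.0078) + 20(1.0087) = 39.3222 u; Δm = 0.35849 u; E_B = 333.93 MeV; E_B/A = 8.562 MeV
²⁶₁₂Mg: Σm = 12(1.0078) + 14(1.0087) = 26.2154 u; Δm = 0.23281 u; E_B = 216.86 MeV; E_B/A = 8.341 MeV
³⁹₁₉K has the higher binding energy per nucleon, so it is the more tightly bound nucleus.

³⁹₁₉K; 8.56 MeV/nucleon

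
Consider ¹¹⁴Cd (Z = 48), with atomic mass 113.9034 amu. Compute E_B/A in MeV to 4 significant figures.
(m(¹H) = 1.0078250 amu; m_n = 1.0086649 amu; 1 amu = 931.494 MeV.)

Z = 48, so N = A − Z = 114 − 48 = 66.
Mass of separated nucleons = 48(1.0078250) + 66(1.0086649) = 48.3756000 + 66.5718834 = 114.9474834 amu
Mass defect Δm = 114.9474834 − 113.9034 = 1.0440834 amu
Binding energy = Δm·c² = 1.0440834 × 931.494 MeV/amu = 972.557 MeV
BE/A = 972.557 MeV / 114 = 8.531 MeV/nucleon

8.531 MeV/nucleon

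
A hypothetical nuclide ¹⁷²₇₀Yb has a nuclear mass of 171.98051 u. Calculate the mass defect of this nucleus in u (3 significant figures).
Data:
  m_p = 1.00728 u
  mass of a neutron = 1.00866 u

1.41 u

Σm = 70·m_p + 102·m_n = 70.50960 + 102.88332 = 173.39292 u
Δm = 173.39292 − 171.98051 = 1.41241 u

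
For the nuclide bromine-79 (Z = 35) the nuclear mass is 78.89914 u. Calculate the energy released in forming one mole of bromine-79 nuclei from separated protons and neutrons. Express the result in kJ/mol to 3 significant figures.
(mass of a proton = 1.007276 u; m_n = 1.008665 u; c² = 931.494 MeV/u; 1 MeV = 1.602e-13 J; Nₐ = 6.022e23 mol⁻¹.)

With 35 protons and 44 neutrons (A = 79):
Σm = 35·m_p + 44·m_n = 35.254660 + 44.381260 = 79.635920 u
Δm = 79.635920 − 78.89914 = 0.736780 u
Binding energy = Δm·c² = 0.736780 × 931.494 MeV/u = 686.306 MeV
Per nucleus in joules: 686.306 MeV × 1.602e-13 J/MeV = 1.0995e-10 J
Per mole: 1.0995e-10 J × 6.022e23 mol⁻¹ = 6.6212e+13 J/mol

6.62e+10 kJ/mol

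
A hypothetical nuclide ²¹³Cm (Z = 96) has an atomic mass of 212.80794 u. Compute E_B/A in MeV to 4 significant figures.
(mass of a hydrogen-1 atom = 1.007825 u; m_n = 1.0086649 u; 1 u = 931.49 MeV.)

Mass of separated nucleons = 96(1.007825) + 117(1.0086649) = 96.751200 + 118.0137933 = 214.7649933 u
Δm = 214.7649933 − 212.80794 = 1.9570533 u
E_B = 1.9570533 × 931.49 = 1822.98 MeV
Dividing by A = 213 gives 8.559 MeV per nucleon.

8.559 MeV/nucleon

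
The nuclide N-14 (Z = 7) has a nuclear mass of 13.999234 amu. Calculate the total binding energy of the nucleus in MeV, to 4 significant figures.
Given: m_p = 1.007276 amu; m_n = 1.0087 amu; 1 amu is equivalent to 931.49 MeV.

The nucleus contains 7 protons and 14 − 7 = 7 neutrons.
Mass of separated nucleons = 7(1.007276) + 7(1.0087) = 7.050932 + 7.0609 = 14.111832 amu
Mass defect Δm = 14.111832 − 13.999234 = 0.112598 amu
Binding energy = Δm·c² = 0.112598 × 931.49 MeV/amu = 104.884 MeV

104.9 MeV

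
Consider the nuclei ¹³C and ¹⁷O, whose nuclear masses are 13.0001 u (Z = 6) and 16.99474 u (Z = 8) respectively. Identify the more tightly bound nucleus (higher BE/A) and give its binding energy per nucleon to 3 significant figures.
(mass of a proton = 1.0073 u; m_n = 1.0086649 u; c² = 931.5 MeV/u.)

¹³C: Σm = 6(1.0073) + 7(1.0086649) = 13.1044543 u; Δm = 0.1043543 u; E_B = 97.206 MeV; E_B/A = 7.477 MeV
¹⁷O: Σm = 8(1.0073) + 9(1.0086649) = 17.1363841 u; Δm = 0.1416441 u; E_B = 131.94 MeV; E_B/A = 7.761 MeV
¹⁷O has the higher binding energy per nucleon, so it is the more tightly bound nucleus.

¹⁷O; 7.76 MeV/nucleon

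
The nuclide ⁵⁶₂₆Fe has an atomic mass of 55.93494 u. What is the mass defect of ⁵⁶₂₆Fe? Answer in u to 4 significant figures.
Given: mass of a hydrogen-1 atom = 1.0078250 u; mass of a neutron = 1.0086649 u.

Mass of separated nucleons = 26(1.0078250) + 30(1.0086649) = 26.2034500 + 30.2599470 = 56.4633970 u
The mass defect is 56.4633970 − 55.93494 = 0.5284570 u.

0.5285 u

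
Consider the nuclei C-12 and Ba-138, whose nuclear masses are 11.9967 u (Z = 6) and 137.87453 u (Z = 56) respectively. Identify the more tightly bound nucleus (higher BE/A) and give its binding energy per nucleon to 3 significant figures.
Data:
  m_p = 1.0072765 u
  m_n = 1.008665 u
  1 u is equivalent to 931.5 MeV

Ba-138; 8.39 MeV/nucleon

C-12: Σm = 6(1.0072765) + 6(1.008665) = 12.0956490 u; Δm = 0.0989490 u; E_B = 92.171 MeV; E_B/A = 7.681 MeV
Ba-138: Σm = 56(1.0072765) + 82(1.008665) = 139.1180140 u; Δm = 1.2434840 u; E_B = 1158.31 MeV; E_B/A = 8.394 MeV
Ba-138 has the higher binding energy per nucleon, so it is the more tightly bound nucleus.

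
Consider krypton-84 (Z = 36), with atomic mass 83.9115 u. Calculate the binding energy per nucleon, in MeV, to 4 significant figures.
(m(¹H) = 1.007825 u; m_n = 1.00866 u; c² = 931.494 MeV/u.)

With 36 protons and 48 neutrons (A = 84):
Σm = 36·m(¹H) + 48·m_n = 36.281700 + 48.41568 = 84.697380 u
The mass defect is 84.697380 − 83.9115 = 0.785880 u.
Converting to energy: 0.785880 u × 931.494 MeV/u = 732.043 MeV
Dividing by A = 84 gives 8.715 MeV per nucleon.

8.715 MeV/nucleon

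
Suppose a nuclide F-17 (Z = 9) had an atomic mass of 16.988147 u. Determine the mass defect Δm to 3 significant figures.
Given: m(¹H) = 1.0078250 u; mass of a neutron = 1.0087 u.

With 9 protons and 8 neutrons (A = 17):
Total constituent mass: 9 × 1.0078250 + 8 × 1.0087 = 17.1400250 u
Mass defect Δm = 17.1400250 − 16.988147 = 0.1518780 u

0.152 u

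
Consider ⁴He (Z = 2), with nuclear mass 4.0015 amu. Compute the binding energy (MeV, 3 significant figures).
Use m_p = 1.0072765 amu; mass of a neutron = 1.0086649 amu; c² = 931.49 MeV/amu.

28.3 MeV

With 2 protons and 2 neutrons (A = 4):
Σm = 2·m_p + 2·m_n = 2.0145530 + 2.0173298 = 4.0318828 amu
Mass defect Δm = 4.0318828 − 4.0015 = 0.0303828 amu
Converting to energy: 0.0303828 amu × 931.49 MeV/amu = 28.3013 MeV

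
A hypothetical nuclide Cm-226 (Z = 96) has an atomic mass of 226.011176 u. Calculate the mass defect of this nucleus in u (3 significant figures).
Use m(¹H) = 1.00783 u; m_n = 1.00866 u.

Mass of separated nucleons = 96(1.00783) + 130(1.00866) = 96.75168 + 131.12580 = 227.87748 u
The mass defect is 227.87748 − 226.011176 = 1.866304 u.

1.87 u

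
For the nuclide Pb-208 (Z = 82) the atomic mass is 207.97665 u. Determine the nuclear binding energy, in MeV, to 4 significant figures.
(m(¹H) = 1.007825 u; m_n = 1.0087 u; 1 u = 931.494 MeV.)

The nucleus contains 82 protons and 208 − 82 = 126 neutrons.
Total constituent mass: 82 × 1.007825 + 126 × 1.0087 = 209.737850 u
Δm = 209.737850 − 207.97665 = 1.761200 u
E_B = 1.761200 × 931.494 = 1640.55 MeV

1641 MeV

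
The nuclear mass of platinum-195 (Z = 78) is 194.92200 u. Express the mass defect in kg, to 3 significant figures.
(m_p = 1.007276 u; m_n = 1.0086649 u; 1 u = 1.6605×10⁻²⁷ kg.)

Σm = 78·m_p + 117·m_n = 78.567528 + 118.0137933 = 196.5813213 u
Δm = 196.5813213 − 194.92200 = 1.6593213 u
In SI units: 1.6593213 u × 1.6605×10⁻²⁷ kg/u = 2.7553e-27 kg

2.76e-27 kg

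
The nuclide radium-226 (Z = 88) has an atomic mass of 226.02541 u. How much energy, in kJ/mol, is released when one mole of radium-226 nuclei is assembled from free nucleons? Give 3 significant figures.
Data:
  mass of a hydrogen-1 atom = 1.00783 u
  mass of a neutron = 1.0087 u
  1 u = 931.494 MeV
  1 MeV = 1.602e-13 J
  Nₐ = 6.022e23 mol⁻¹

With 88 protons and 138 neutrons (A = 226):
Σm = 88·m(¹H) + 138·m_n = 88.68904 + 139.2006 = 227.88964 u
The mass defect is 227.88964 − 226.02541 = 1.86423 u.
Binding energy = Δm·c² = 1.86423 × 931.494 MeV/u = 1736.52 MeV
Per nucleus in joules: 1736.52 MeV × 1.602e-13 J/MeV = 2.7819e-10 J
Per mole: 2.7819e-10 J × 6.022e23 mol⁻¹ = 1.6753e+14 J/mol

1.68e+11 kJ/mol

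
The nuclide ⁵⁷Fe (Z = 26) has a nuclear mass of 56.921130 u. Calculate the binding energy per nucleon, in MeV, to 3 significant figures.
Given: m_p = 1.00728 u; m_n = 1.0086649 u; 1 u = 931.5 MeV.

With 26 protons and 31 neutrons (A = 57):
Total constituent mass: 26 × 1.00728 + 31 × 1.0086649 = 57.4578919 u
Mass defect Δm = 57.4578919 − 56.921130 = 0.5367619 u
Binding energy = Δm·c² = 0.5367619 × 931.5 MeV/u = 499.994 MeV
BE/A = 499.994 MeV / 57 = 8.772 MeV/nucleon

8.77 MeV/nucleon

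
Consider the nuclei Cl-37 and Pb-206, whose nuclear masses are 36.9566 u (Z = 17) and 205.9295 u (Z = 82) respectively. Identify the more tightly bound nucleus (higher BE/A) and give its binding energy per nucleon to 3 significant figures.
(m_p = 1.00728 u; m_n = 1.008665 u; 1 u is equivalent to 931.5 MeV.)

Cl-37; 8.57 MeV/nucleon

Cl-37: Σm = 17(1.00728) + 20(1.008665) = 37.297060 u; Δm = 0.340460 u; E_B = 317.14 MeV; E_B/A = 8.571 MeV
Pb-206: Σm = 82(1.00728) + 124(1.008665) = 207.671420 u; Δm = 1.741920 u; E_B = 1622.6 MeV; E_B/A = 7.877 MeV
Cl-37 has the higher binding energy per nucleon, so it is the more tightly bound nucleus.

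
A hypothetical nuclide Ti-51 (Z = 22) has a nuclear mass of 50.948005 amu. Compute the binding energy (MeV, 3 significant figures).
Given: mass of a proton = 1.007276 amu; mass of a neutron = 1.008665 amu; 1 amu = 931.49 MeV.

The nucleus contains 22 protons and 51 − 22 = 29 neutrons.
Total constituent mass: 22 × 1.007276 + 29 × 1.008665 = 51.411357 amu
The mass defect is 51.411357 − 50.948005 = 0.463352 amu.
Binding energy = Δm·c² = 0.463352 × 931.49 MeV/amu = 431.608 MeV

432 MeV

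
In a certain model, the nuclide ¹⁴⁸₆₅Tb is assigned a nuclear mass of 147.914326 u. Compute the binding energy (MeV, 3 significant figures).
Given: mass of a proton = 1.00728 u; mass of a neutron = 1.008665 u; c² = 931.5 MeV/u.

Total constituent mass: 65 × 1.00728 + 83 × 1.008665 = 149.192395 u
Mass defect Δm = 149.192395 − 147.914326 = 1.278069 u
E_B = 1.278069 × 931.5 = 1190.52 MeV

1190 MeV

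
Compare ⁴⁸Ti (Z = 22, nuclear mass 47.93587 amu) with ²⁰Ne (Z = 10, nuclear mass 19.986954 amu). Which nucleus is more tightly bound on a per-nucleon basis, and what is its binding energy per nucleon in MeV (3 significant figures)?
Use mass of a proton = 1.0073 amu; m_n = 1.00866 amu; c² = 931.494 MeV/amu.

⁴⁸Ti: Σm = 22(1.0073) + 26(1.00866) = 48.38576 amu; Δm = 0.44989 amu; E_B = 419.07 MeV; E_B/A = 8.731 MeV
²⁰Ne: Σm = 10(1.0073) + 10(1.00866) = 20.15960 amu; Δm = 0.172646 amu; E_B = 160.82 MeV; E_B/A = 8.041 MeV
⁴⁸Ti has the higher binding energy per nucleon, so it is the more tightly bound nucleus.

⁴⁸Ti; 8.73 MeV/nucleon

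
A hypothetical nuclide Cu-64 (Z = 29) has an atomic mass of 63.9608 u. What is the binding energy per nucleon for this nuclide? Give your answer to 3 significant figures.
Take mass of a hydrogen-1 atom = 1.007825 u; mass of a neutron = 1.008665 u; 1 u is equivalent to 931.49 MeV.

Total constituent mass: 29 × 1.007825 + 35 × 1.008665 = 64.530200 u
The mass defect is 64.530200 − 63.9608 = 0.569400 u.
Converting to energy: 0.569400 u × 931.49 MeV/u = 530.390 MeV
Dividing by A = 64 gives 8.287 MeV per nucleon.

8.29 MeV/nucleon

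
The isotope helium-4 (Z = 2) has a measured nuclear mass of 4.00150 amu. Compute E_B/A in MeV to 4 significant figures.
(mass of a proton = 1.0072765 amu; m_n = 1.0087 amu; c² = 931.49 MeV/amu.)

7.092 MeV/nucleon

Σm = 2·m_p + 2·m_n = 2.0145530 + 2.0174 = 4.0319530 amu
Mass defect Δm = 4.0319530 − 4.00150 = 0.0304530 amu
Converting to energy: 0.0304530 amu × 931.49 MeV/amu = 28.3667 MeV
BE/A = 28.3667 MeV / 4 = 7.092 MeV/nucleon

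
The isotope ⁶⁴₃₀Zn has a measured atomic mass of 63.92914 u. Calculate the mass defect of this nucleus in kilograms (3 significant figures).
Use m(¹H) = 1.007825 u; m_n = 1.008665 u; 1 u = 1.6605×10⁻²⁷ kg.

Mass of separated nucleons = 30(1.007825) + 34(1.008665) = 30.234750 + 34.294610 = 64.529360 u
Δm = 64.529360 − 63.92914 = 0.600220 u
In SI units: 0.600220 u × 1.6605×10⁻²⁷ kg/u = 9.9667e-28 kg

9.97e-28 kg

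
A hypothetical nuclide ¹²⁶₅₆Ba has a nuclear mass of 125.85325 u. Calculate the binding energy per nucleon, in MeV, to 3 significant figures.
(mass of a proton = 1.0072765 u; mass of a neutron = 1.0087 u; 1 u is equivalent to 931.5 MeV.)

Σm = 56·m_p + 70·m_n = 56.4074840 + 70.6090 = 127.0164840 u
Mass defect Δm = 127.0164840 − 125.85325 = 1.1632340 u
E_B = 1.1632340 × 931.5 = 1083.55 MeV
BE/A = 1083.55 MeV / 126 = 8.600 MeV/nucleon

8.60 MeV/nucleon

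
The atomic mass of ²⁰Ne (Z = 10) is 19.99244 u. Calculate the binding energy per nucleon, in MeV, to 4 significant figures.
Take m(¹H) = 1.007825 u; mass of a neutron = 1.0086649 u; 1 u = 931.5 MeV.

Z = 10, so N = A − Z = 20 − 10 = 10.
Σm = 10·m(¹H) + 10·m_n = 10.078250 + 10.0866490 = 20.1648990 u
Mass defect Δm = 20.1648990 − 19.99244 = 0.1724590 u
E_B = 0.1724590 × 931.5 = 160.646 MeV
Per nucleon: 160.646 / 20 = 8.032 MeV

8.032 MeV/nucleon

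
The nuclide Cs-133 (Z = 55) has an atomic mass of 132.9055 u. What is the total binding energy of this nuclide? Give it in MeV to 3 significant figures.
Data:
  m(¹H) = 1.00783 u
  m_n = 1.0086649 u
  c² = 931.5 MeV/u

1120 MeV

The nucleus contains 55 protons and 133 − 55 = 78 neutrons.
Total constituent mass: 55 × 1.00783 + 78 × 1.0086649 = 134.1065122 u
Δm = 134.1065122 − 132.9055 = 1.2010122 u
Binding energy = Δm·c² = 1.2010122 × 931.5 MeV/u = 1118.74 MeV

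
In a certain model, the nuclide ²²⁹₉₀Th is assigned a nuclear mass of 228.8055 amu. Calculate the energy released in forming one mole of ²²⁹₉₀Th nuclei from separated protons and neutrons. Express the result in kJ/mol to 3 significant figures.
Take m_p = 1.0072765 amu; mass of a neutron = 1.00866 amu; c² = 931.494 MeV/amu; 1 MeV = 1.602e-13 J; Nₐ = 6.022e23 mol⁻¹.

Mass of separated nucleons = 90(1.0072765) + 139(1.00866) = 90.6548850 + 140.20374 = 230.8586250 amu
Δm = 230.8586250 − 228.8055 = 2.0531250 amu
Converting to energy: 2.0531250 amu × 931.494 MeV/amu = 1912.47 MeV
Per nucleus in joules: 1912.47 MeV × 1.602e-13 J/MeV = 3.0638e-10 J
Per mole: 3.0638e-10 J × 6.022e23 mol⁻¹ = 1.8450e+14 J/mol

1.85e+11 kJ/mol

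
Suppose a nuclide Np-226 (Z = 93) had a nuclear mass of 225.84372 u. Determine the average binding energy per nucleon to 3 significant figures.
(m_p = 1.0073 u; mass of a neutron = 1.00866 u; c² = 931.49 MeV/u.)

The nucleus contains 93 protons and 226 − 93 = 133 neutrons.
Mass of separated nucleons = 93(1.0073) + 133(1.00866) = 93.6789 + 134.15178 = 227.83068 u
Δm = 227.83068 − 225.84372 = 1.98696 u
E_B = 1.98696 × 931.49 = 1850.83 MeV
Dividing by A = 226 gives 8.190 MeV per nucleon.

8.19 MeV/nucleon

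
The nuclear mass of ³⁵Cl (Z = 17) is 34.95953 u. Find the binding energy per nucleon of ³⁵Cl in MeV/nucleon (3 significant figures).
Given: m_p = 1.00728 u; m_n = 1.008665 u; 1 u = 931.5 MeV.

Z = 17, so N = A − Z = 35 − 17 = 18.
Total constituent mass: 17 × 1.00728 + 18 × 1.008665 = 35.279730 u
Mass defect Δm = 35.279730 − 34.95953 = 0.320200 u
Converting to energy: 0.320200 u × 931.5 MeV/u = 298.266 MeV
BE/A = 298.266 MeV / 35 = 8.522 MeV/nucleon

8.52 MeV/nucleon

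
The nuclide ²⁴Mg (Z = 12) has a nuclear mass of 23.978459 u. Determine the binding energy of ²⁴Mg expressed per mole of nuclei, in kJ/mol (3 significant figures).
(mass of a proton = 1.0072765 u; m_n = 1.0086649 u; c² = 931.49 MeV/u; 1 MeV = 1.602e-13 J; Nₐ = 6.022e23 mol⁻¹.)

The nucleus contains 12 protons and 24 − 12 = 12 neutrons.
Σm = 12·m_p + 12·m_n = 12.0873180 + 12.1039788 = 24.1912968 u
The mass defect is 24.1912968 − 23.978459 = 0.2128378 u.
E_B = 0.2128378 × 931.49 = 198.256 MeV
Per nucleus in joules: 198.256 MeV × 1.602e-13 J/MeV = 3.1761e-11 J
Per mole: 3.1761e-11 J × 6.022e23 mol⁻¹ = 1.9126e+13 J/mol

1.91e+10 kJ/mol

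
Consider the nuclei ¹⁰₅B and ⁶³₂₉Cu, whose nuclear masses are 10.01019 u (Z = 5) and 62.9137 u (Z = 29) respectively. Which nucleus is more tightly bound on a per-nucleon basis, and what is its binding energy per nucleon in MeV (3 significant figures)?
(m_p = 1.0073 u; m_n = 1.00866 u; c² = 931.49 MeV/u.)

¹⁰₅B: Σm = 5(1.0073) + 5(1.00866) = 10.07980 u; Δm = 0.06961 u; E_B = 64.841 MeV; E_B/A = 6.484 MeV
⁶³₂₉Cu: Σm = 29(1.0073) + 34(1.00866) = 63.50614 u; Δm = 0.59244 u; E_B = 551.85 MeV; E_B/A = 8.760 MeV
⁶³₂₉Cu has the higher binding energy per nucleon, so it is the more tightly bound nucleus.

⁶³₂₉Cu; 8.76 MeV/nucleon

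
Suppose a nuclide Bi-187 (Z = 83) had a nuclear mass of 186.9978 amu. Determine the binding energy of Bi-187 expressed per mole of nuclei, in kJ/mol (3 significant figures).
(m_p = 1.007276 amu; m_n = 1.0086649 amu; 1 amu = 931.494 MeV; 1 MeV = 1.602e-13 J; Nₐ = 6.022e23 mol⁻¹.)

1.35e+11 kJ/mol

Z = 83, so N = A − Z = 187 − 83 = 104.
Σm = 83·m_p + 104·m_n = 83.603908 + 104.9011496 = 188.5050576 amu
Mass defect Δm = 188.5050576 − 186.9978 = 1.5072576 amu
Converting to energy: 1.5072576 amu × 931.494 MeV/amu = 1404.00 MeV
Per nucleus in joules: 1404.00 MeV × 1.602e-13 J/MeV = 2.2492e-10 J
Per mole: 2.2492e-10 J × 6.022e23 mol⁻¹ = 1.3545e+14 J/mol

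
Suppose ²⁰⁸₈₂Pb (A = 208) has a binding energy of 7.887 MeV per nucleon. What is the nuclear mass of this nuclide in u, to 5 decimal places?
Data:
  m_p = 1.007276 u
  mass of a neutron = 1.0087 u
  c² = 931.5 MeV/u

207.93170 u

Total binding energy = 208 × 7.887 = 1640.496 MeV
Mass defect = 1640.496 MeV / (931.5 MeV/u) = 1.7611337 u
Constituent mass = 82(1.007276) + 126(1.0087) = 209.692832 u
Nuclear mass = 209.692832 − 1.7611337 = 207.9316983 u ≈ 207.93170 u (to 5 decimal places)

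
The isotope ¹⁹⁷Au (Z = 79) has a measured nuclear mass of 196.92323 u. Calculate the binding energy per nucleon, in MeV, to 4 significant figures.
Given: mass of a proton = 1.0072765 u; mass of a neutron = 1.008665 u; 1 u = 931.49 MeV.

Mass of separated nucleons = 79(1.0072765) + 118(1.008665) = 79.5748435 + 119.022470 = 198.5973135 u
Δm = 198.5973135 − 196.92323 = 1.6740835 u
E_B = 1.6740835 × 931.49 = 1559.39 MeV
Dividing by A = 197 gives 7.916 MeV per nucleon.

7.916 MeV/nucleon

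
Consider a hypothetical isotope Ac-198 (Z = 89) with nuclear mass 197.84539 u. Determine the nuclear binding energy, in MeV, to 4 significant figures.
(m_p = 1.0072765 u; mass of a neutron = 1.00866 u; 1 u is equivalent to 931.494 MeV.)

With 89 protons and 109 neutrons (A = 198):
Mass of separated nucleons = 89(1.0072765) + 109(1.00866) = 89.6476085 + 109.94394 = 199.5915485 u
Mass defect Δm = 199.5915485 − 197.84539 = 1.7461585 u
Binding energy = Δm·c² = 1.7461585 × 931.494 MeV/u = 1626.54 MeV

1627 MeV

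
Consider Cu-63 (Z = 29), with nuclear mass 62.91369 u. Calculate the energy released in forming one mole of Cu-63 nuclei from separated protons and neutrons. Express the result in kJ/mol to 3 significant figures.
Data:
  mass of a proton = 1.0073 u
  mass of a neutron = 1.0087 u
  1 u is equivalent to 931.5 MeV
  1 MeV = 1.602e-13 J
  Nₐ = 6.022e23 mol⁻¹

5.34e+10 kJ/mol

Total constituent mass: 29 × 1.0073 + 34 × 1.0087 = 63.5075 u
Mass defect Δm = 63.5075 − 62.91369 = 0.59381 u
Converting to energy: 0.59381 u × 931.5 MeV/u = 553.134 MeV
Per nucleus in joules: 553.134 MeV × 1.602e-13 J/MeV = 8.8612e-11 J
Per mole: 8.8612e-11 J × 6.022e23 mol⁻¹ = 5.3362e+13 J/mol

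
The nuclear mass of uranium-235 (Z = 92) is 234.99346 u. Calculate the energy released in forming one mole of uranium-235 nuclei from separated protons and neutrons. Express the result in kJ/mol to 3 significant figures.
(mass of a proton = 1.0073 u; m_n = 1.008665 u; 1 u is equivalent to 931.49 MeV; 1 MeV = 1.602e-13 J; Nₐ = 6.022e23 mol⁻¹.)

1.72e+11 kJ/mol

The nucleus contains 92 protons and 235 − 92 = 143 neutrons.
Σm = 92·m_p + 143·m_n = 92.6716 + 144.239095 = 236.910695 u
Δm = 236.910695 − 234.99346 = 1.917235 u
E_B = 1.917235 × 931.49 = 1785.89 MeV
Per nucleus in joules: 1785.89 MeV × 1.602e-13 J/MeV = 2.8610e-10 J
Per mole: 2.8610e-10 J × 6.022e23 mol⁻¹ = 1.7229e+14 J/mol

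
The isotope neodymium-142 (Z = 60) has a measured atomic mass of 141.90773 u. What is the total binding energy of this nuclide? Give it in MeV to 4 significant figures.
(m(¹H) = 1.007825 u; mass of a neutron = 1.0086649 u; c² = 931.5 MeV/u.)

1185 MeV

Σm = 60·m(¹H) + 82·m_n = 60.469500 + 82.7105218 = 143.1800218 u
The mass defect is 143.1800218 − 141.90773 = 1.2722918 u.
Converting to energy: 1.2722918 u × 931.5 MeV/u = 1185.14 MeV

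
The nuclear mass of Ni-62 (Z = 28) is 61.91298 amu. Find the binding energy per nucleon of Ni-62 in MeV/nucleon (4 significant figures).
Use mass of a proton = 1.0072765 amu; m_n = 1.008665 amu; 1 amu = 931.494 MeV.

8.795 MeV/nucleon

With 28 protons and 34 neutrons (A = 62):
Mass of separated nucleons = 28(1.0072765) + 34(1.008665) = 28.2037420 + 34.294610 = 62.4983520 amu
The mass defect is 62.4983520 − 61.91298 = 0.5853720 amu.
E_B = 0.5853720 × 931.494 = 545.271 MeV
Dividing by A = 62 gives 8.795 MeV per nucleon.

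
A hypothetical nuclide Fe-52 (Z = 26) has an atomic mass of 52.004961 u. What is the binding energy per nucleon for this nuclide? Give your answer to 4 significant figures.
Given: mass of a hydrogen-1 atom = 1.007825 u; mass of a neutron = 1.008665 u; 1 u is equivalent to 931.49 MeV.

7.591 MeV/nucleon

Total constituent mass: 26 × 1.007825 + 26 × 1.008665 = 52.428740 u
Δm = 52.428740 − 52.004961 = 0.423779 u
E_B = 0.423779 × 931.49 = 394.746 MeV
Per nucleon: 394.746 / 52 = 7.591 MeV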